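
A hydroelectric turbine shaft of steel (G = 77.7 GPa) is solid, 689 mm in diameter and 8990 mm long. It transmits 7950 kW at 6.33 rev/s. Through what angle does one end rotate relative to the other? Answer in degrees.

0.0599°

ω = 2π·6.33 = 39.77 rad/s, so T = P/ω = 7950×10³ / 39.77 = 199900 N·m.
J = πd⁴/32 = π(0.689)⁴/32 = 0.02212 m⁴.
θ = T·L/(G·J) = 199900 × 8.99 / (77.7×10⁹ × 0.02212) = 1.045×10^-3 rad.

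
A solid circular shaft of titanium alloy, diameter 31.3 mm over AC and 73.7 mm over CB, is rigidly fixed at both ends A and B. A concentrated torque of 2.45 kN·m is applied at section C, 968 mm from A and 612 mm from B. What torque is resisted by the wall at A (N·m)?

Compatibility: T_A·a/J_AC = T_B·b/J_CB with T_A + T_B = T₀.
J_AC = 9.42×10^-8 m⁴, J_CB = 2.90×10^-6 m⁴, so T_A = T₀·(J_AC/a)/((J_AC/a)+(J_CB/b)) = 49.38 N·m, T_B = 2401 N·m.

49.4 N·m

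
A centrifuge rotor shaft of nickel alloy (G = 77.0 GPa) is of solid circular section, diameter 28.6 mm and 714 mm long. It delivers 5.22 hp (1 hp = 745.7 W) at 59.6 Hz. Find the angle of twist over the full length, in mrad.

ω = 2π·59.6 = 374.5 rad/s, so T = P/ω = 5.22×745.7 / 374.5 = 10.39 N·m.
J = πd⁴/32 = π(0.0286)⁴/32 = 6.568×10^-8 m⁴.
θ = T·L/(G·J) = 10.39 × 0.714 / (77.0×10⁹ × 6.568×10^-8) = 1.467×10^-3 rad.

1.47 mrad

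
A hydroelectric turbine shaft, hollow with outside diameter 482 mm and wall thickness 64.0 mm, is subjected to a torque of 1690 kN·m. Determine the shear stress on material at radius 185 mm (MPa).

J = π(d_o⁴ − d_i⁴)/32 = π(0.482⁴ − 0.354⁴)/32 = 3.757×10^-3 m⁴.
Shear stress varies linearly with radius: τ = T·r/J = 1.690e6 × 0.185 / 3.757×10^-3 = 8.321×10^7 Pa.

83.2 MPa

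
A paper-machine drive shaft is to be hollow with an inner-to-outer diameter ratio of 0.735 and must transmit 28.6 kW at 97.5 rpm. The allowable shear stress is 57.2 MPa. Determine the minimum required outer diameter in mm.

70.6 mm

ω = 2π·97.5/60 = 10.21 rad/s, so T = P/ω = 28.6×10³ / 10.21 = 2801 N·m.
For a hollow shaft with d_i/d_o = 0.735: τ_max = 16T/(π d_o³ (1−k⁴)), so d_o = [16T/(π τ_allow (1−k⁴))]^(1/3) = [16·2801/(π·5.72×10^7·0.7082)]^(1/3) = 0.07062 m.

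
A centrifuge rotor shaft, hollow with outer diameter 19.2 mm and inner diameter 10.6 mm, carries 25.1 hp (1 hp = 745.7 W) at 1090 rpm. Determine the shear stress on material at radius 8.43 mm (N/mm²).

ω = 2π·1090/60 = 114.1 rad/s, so T = P/ω = 25.1×745.7 / 114.1 = 164.0 N·m.
J = π(d_o⁴ − d_i⁴)/32 = π(0.0192⁴ − 0.0106⁴)/32 = 1.210×10^-8 m⁴.
Shear stress varies linearly with radius: τ = T·r/J = 164.0 × 0.00843 / 1.210×10^-8 = 1.142×10^8 Pa.

114 N/mm²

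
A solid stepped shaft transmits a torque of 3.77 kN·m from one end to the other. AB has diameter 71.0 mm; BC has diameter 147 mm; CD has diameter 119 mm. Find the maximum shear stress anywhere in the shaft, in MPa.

Under the same torque, τ_max = 16T/(πd³) is largest where d is smallest — segment AB (d = 71.0 mm).
τ_max = 16·3770/(π·(0.0710)³) = 5.365×10^7 Pa.

53.6 MPa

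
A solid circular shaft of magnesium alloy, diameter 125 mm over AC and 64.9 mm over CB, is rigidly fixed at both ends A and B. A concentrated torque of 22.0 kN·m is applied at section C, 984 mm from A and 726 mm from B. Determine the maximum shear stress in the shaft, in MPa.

Compatibility: T_A·a/J_AC = T_B·b/J_CB with T_A + T_B = T₀.
J_AC = 2.40×10^-5 m⁴, J_CB = 1.74×10^-6 m⁴, so T_A = T₀·(J_AC/a)/((J_AC/a)+(J_CB/b)) = 20030 N·m, T_B = 1973 N·m.
τ in each portion: τ_AC = 5.22×10^7 Pa, τ_CB = 3.68×10^7 Pa; maximum is in AC.
τ_max = T_AC·r/J = 20030·0.0625/2.40×10^-5 = 5.222×10^7 Pa.

52.2 MPa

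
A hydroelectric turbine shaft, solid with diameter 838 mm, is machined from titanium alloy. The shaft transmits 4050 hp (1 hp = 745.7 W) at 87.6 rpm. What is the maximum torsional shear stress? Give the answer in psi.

ω = 2π·87.6/60 = 9.173 rad/s, so T = P/ω = 4050×745.7 / 9.173 = 329200 N·m.
J = πd⁴/32 = π(0.838)⁴/32 = 0.04841 m⁴.
τ_max = T·r/J = 329200 × 0.419 / 0.04841 = 2.849×10^6 Pa.

413 psi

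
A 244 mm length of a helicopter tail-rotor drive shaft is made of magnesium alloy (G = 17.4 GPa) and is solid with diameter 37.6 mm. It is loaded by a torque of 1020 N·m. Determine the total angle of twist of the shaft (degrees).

J = πd⁴/32 = π(0.0376)⁴/32 = 1.962×10^-7 m⁴.
θ = T·L/(G·J) = 1020 × 0.244 / (17.4×10⁹ × 1.962×10^-7) = 0.07289 rad.

4.18°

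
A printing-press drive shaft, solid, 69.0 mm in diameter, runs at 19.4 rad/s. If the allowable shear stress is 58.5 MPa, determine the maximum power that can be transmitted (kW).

73.2 kW

J = πd⁴/32 = π(0.0690)⁴/32 = 2.225×10^-6 m⁴.
T_max = τ_allow·J/r = 5.85×10^7 × 2.225×10^-6 / 0.0345 = 3773 N·m.
ω = 19.4 rad/s, so P_max = T_max·ω = 7.320×10^4 W.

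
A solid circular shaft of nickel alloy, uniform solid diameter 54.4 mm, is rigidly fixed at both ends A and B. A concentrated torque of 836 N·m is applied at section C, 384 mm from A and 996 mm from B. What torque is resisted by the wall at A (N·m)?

603 N·m

With uniform GJ and both ends fixed, compatibility θ_AC = θ_CB gives T_A·a = T_B·b, together with T_A + T_B = T₀.
T_A = T₀·b/(a+b) = 836.0·996/1380 = 603.4 N·m; T_B = 232.6 N·m.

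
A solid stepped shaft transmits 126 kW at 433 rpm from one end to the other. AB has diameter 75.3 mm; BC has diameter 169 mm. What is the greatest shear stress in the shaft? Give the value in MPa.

33.1 MPa

ω = 2π·433/60 = 45.34 rad/s, so T = P/ω = 126×10³ / 45.34 = 2779 N·m.
Under the same torque, τ_max = 16T/(πd³) is largest where d is smallest — segment AB (d = 75.3 mm).
τ_max = 16·2779/(π·(0.0753)³) = 3.315×10^7 Pa.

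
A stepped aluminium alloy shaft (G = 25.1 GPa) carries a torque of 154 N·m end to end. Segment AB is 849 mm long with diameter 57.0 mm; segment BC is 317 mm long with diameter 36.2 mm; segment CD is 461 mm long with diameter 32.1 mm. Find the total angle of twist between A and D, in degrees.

J_AB = π(0.0570)⁴/32 = 1.04×10^-6 m⁴; J_BC = π(0.0362)⁴/32 = 1.69×10^-7 m⁴; J_CD = π(0.0321)⁴/32 = 1.04×10^-7 m⁴.
θ = (T/G)·Σ L_i/J_i = (154.0/25.1×10⁹)·(0.849/1.04×10^-6 + 0.317/1.69×10^-7 + 0.461/1.04×10^-7) = 0.04370 rad.

2.50°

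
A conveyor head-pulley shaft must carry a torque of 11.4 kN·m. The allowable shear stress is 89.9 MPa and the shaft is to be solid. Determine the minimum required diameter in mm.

86.4 mm

For a solid shaft τ_max = 16T/(πd³), so d = (16T/(π τ_allow))^(1/3) = (16·11400/(π·8.99×10^7))^(1/3) = 0.08644 m.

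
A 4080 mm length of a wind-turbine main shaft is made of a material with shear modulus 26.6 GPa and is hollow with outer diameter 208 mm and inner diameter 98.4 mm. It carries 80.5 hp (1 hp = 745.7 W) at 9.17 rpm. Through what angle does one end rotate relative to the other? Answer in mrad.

ω = 2π·9.17/60 = 0.9603 rad/s, so T = P/ω = 80.5×745.7 / 0.9603 = 62510 N·m.
J = π(d_o⁴ − d_i⁴)/32 = π(0.208⁴ − 0.0984⁴)/32 = 1.746×10^-4 m⁴.
θ = T·L/(G·J) = 62510 × 4.08 / (26.6×10⁹ × 1.746×10^-4) = 0.05493 rad.

54.9 mrad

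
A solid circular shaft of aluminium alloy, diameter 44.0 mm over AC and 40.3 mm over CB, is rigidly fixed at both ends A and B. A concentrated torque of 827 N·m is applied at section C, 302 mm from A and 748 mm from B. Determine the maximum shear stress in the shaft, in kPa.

38500 kPa

Compatibility: T_A·a/J_AC = T_B·b/J_CB with T_A + T_B = T₀.
J_AC = 3.68×10^-7 m⁴, J_CB = 2.59×10^-7 m⁴, so T_A = T₀·(J_AC/a)/((J_AC/a)+(J_CB/b)) = 644.0 N·m, T_B = 183.0 N·m.
τ in each portion: τ_AC = 3.85×10^7 Pa, τ_CB = 1.42×10^7 Pa; maximum is in AC.
τ_max = T_AC·r/J = 644.0·0.0220/3.68×10^-7 = 3.850×10^7 Pa.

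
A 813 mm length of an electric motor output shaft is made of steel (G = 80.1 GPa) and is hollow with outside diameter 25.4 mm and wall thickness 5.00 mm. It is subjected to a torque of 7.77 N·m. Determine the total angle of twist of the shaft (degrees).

0.128°

J = π(d_o⁴ − d_i⁴)/32 = π(0.0254⁴ − 0.0154⁴)/32 = 3.534×10^-8 m⁴.
θ = T·L/(G·J) = 7.770 × 0.813 / (80.1×10⁹ × 3.534×10^-8) = 2.231×10^-3 rad.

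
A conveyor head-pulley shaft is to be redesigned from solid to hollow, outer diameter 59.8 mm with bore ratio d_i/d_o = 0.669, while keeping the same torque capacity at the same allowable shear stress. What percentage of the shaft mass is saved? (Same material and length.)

Equal τ_max and T ⇒ the solid shaft needs d_s³ = d_o³(1−k⁴), so d_s = 59.8·(1−0.669⁴)^(1/3) = 55.51 mm.
Area ratio A_h/A_s = d_o²(1−k²)/d_s² = (1−k²)/(1−k⁴)^(2/3) = 0.6412.
Mass saving = 1 − 0.6412 = 35.9 %.

35.9 %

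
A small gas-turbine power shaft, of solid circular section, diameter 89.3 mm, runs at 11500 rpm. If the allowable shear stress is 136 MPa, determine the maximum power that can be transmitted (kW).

J = πd⁴/32 = π(0.0893)⁴/32 = 6.243×10^-6 m⁴.
T_max = τ_allow·J/r = 1.36×10^8 × 6.243×10^-6 / 0.0446 = 19020 N·m.
ω = 2π·11500/60 = 1204 rad/s, so P_max = T_max·ω = 2.290×10^7 W.

22900 kW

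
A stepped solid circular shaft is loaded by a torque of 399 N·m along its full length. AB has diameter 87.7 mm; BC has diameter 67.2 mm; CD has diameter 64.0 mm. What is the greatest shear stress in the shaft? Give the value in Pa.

Under the same torque, τ_max = 16T/(πd³) is largest where d is smallest — segment CD (d = 64.0 mm).
τ_max = 16·399.0/(π·(0.0640)³) = 7.752×10^6 Pa.

7.75e6 Pa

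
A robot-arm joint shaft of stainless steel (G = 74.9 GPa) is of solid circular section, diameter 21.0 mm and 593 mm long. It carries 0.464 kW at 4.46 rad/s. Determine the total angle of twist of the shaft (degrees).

ω = 4.46 rad/s, so T = P/ω = 0.464×10³ / 4.460 = 104.0 N·m.
J = πd⁴/32 = π(0.0210)⁴/32 = 1.909×10^-8 m⁴.
θ = T·L/(G·J) = 104.0 × 0.593 / (74.9×10⁹ × 1.909×10^-8) = 0.04314 rad.

2.47°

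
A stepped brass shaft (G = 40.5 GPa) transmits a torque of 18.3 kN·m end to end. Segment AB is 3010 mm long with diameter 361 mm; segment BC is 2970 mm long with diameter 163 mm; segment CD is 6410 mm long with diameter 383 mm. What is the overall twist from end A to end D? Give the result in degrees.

1.23°

J_AB = π(0.361)⁴/32 = 1.67×10^-3 m⁴; J_BC = π(0.163)⁴/32 = 6.93×10^-5 m⁴; J_CD = π(0.383)⁴/32 = 2.11×10^-3 m⁴.
θ = (T/G)·Σ L_i/J_i = (18300/40.5×10⁹)·(3.01/1.67×10^-3 + 2.97/6.93×10^-5 + 6.41/2.11×10^-3) = 0.02155 rad.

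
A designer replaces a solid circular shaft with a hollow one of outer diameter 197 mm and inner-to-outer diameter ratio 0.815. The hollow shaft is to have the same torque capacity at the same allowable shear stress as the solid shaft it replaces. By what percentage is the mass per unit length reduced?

50.5 %

Equal τ_max and T ⇒ the solid shaft needs d_s³ = d_o³(1−k⁴), so d_s = 197·(1−0.815⁴)^(1/3) = 162.3 mm.
Area ratio A_h/A_s = d_o²(1−k²)/d_s² = (1−k²)/(1−k⁴)^(2/3) = 0.4949.
Mass saving = 1 − 0.4949 = 50.5 %.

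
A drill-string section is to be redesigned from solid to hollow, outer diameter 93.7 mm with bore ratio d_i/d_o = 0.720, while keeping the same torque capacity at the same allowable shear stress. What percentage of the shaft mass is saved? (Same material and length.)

Equal τ_max and T ⇒ the solid shaft needs d_s³ = d_o³(1−k⁴), so d_s = 93.7·(1−0.720⁴)^(1/3) = 84.42 mm.
Area ratio A_h/A_s = d_o²(1−k²)/d_s² = (1−k²)/(1−k⁴)^(2/3) = 0.5933.
Mass saving = 1 − 0.5933 = 40.7 %.

40.7 %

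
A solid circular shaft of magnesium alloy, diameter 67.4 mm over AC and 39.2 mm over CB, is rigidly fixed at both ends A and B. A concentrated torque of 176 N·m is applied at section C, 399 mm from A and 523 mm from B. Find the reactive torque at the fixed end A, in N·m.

Compatibility: T_A·a/J_AC = T_B·b/J_CB with T_A + T_B = T₀.
J_AC = 2.03×10^-6 m⁴, J_CB = 2.32×10^-7 m⁴, so T_A = T₀·(J_AC/a)/((J_AC/a)+(J_CB/b)) = 161.9 N·m, T_B = 14.13 N·m.

162 N·m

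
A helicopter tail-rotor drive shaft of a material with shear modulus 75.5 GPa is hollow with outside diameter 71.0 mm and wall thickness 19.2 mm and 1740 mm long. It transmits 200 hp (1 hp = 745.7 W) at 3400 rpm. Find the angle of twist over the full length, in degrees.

ω = 2π·3400/60 = 356.0 rad/s, so T = P/ω = 200×745.7 / 356.0 = 418.9 N·m.
J = π(d_o⁴ − d_i⁴)/32 = π(0.0710⁴ − 0.0326⁴)/32 = 2.384×10^-6 m⁴.
θ = T·L/(G·J) = 418.9 × 1.74 / (75.5×10⁹ × 2.384×10^-6) = 4.049×10^-3 rad.

0.232°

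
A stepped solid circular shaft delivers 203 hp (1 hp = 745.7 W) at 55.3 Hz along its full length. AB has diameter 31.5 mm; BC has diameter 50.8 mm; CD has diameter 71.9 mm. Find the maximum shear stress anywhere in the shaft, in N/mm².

ω = 2π·55.3 = 347.5 rad/s, so T = P/ω = 203×745.7 / 347.5 = 435.7 N·m.
Under the same torque, τ_max = 16T/(πd³) is largest where d is smallest — segment AB (d = 31.5 mm).
τ_max = 16·435.7/(π·(0.0315)³) = 7.099×10^7 Pa.

71.0 N/mm²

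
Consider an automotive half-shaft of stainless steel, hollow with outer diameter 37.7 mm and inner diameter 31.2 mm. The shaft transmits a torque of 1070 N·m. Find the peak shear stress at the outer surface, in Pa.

J = π(d_o⁴ − d_i⁴)/32 = π(0.0377⁴ − 0.0312⁴)/32 = 1.053×10^-7 m⁴.
τ_max = T·r/J = 1070 × 0.0189 / 1.053×10^-7 = 1.916×10^8 Pa.

1.92e8 Pa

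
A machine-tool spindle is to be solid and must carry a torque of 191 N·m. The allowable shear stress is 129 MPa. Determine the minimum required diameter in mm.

For a solid shaft τ_max = 16T/(πd³), so d = (16T/(π τ_allow))^(1/3) = (16·191.0/(π·1.29×10^8))^(1/3) = 0.01961 m.

19.6 mm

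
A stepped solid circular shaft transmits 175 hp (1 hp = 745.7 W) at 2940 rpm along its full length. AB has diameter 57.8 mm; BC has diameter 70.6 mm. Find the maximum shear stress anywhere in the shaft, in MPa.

11.2 MPa

ω = 2π·2940/60 = 307.9 rad/s, so T = P/ω = 175×745.7 / 307.9 = 423.9 N·m.
Under the same torque, τ_max = 16T/(πd³) is largest where d is smallest — segment AB (d = 57.8 mm).
τ_max = 16·423.9/(π·(0.0578)³) = 1.118×10^7 Pa.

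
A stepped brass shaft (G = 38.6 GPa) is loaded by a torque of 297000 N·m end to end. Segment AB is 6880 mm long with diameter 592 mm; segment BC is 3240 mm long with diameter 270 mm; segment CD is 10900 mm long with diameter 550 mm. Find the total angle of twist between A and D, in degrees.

J_AB = π(0.592)⁴/32 = 0.0121 m⁴; J_BC = π(0.270)⁴/32 = 5.22×10^-4 m⁴; J_CD = π(0.550)⁴/32 = 8.98×10^-3 m⁴.
θ = (T/G)·Σ L_i/J_i = (297000/38.6×10⁹)·(6.88/0.0121 + 3.24/5.22×10^-4 + 10.9/8.98×10^-3) = 0.06151 rad.

3.52°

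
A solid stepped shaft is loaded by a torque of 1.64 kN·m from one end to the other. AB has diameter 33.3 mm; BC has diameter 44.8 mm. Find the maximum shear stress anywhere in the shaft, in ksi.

32.8 ksi

Under the same torque, τ_max = 16T/(πd³) is largest where d is smallest — segment AB (d = 33.3 mm).
τ_max = 16·1640/(π·(0.0333)³) = 2.262×10^8 Pa.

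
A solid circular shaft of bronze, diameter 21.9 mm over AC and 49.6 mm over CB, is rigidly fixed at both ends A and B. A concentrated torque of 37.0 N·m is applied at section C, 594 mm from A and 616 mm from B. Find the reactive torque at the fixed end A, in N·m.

Compatibility: T_A·a/J_AC = T_B·b/J_CB with T_A + T_B = T₀.
J_AC = 2.26×10^-8 m⁴, J_CB = 5.94×10^-7 m⁴, so T_A = T₀·(J_AC/a)/((J_AC/a)+(J_CB/b)) = 1.403 N·m, T_B = 35.60 N·m.

1.40 N·m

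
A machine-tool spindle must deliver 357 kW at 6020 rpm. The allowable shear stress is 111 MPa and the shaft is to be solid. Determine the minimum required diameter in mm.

ω = 2π·6020/60 = 630.4 rad/s, so T = P/ω = 357×10³ / 630.4 = 566.3 N·m.
For a solid shaft τ_max = 16T/(πd³), so d = (16T/(π τ_allow))^(1/3) = (16·566.3/(π·1.11×10^8))^(1/3) = 0.02962 m.

29.6 mm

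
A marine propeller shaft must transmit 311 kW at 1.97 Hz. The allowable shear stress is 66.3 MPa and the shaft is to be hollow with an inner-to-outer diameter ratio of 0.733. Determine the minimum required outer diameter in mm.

139 mm

ω = 2π·1.97 = 12.38 rad/s, so T = P/ω = 311×10³ / 12.38 = 25130 N·m.
For a hollow shaft with d_i/d_o = 0.733: τ_max = 16T/(π d_o³ (1−k⁴)), so d_o = [16T/(π τ_allow (1−k⁴))]^(1/3) = [16·25130/(π·6.63×10^7·0.7113)]^(1/3) = 0.1395 m.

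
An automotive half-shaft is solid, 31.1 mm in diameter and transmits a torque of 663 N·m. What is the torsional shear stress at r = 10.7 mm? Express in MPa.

J = πd⁴/32 = π(0.0311)⁴/32 = 9.184×10^-8 m⁴.
Shear stress varies linearly with radius: τ = T·r/J = 663.0 × 0.0107 / 9.184×10^-8 = 7.724×10^7 Pa.

77.2 MPa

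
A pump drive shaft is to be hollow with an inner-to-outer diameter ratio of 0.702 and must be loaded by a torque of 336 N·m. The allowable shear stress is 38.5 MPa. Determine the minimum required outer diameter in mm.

38.9 mm

For a hollow shaft with d_i/d_o = 0.702: τ_max = 16T/(π d_o³ (1−k⁴)), so d_o = [16T/(π τ_allow (1−k⁴))]^(1/3) = [16·336.0/(π·3.85×10^7·0.7571)]^(1/3) = 0.03886 m.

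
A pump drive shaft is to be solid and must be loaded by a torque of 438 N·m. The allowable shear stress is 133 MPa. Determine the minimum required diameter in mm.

25.6 mm

For a solid shaft τ_max = 16T/(πd³), so d = (16T/(π τ_allow))^(1/3) = (16·438.0/(π·1.33×10^8))^(1/3) = 0.02560 m.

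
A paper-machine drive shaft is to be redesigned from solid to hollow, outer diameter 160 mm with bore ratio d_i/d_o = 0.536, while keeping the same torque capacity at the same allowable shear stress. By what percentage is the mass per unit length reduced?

Equal τ_max and T ⇒ the solid shaft needs d_s³ = d_o³(1−k⁴), so d_s = 160·(1−0.536⁴)^(1/3) = 155.5 mm.
Area ratio A_h/A_s = d_o²(1−k²)/d_s² = (1−k²)/(1−k⁴)^(2/3) = 0.7548.
Mass saving = 1 − 0.7548 = 24.5 %.

24.5 %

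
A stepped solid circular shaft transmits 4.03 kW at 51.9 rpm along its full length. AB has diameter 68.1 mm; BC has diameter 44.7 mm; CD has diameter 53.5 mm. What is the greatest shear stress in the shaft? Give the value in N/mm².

ω = 2π·51.9/60 = 5.435 rad/s, so T = P/ω = 4.03×10³ / 5.435 = 741.5 N·m.
Under the same torque, τ_max = 16T/(πd³) is largest where d is smallest — segment BC (d = 44.7 mm).
τ_max = 16·741.5/(π·(0.0447)³) = 4.228×10^7 Pa.

42.3 N/mm²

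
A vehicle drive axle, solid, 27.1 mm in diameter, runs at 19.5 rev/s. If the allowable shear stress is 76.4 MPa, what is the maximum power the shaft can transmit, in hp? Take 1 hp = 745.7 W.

49.1 hp

J = πd⁴/32 = π(0.0271)⁴/32 = 5.295×10^-8 m⁴.
T_max = τ_allow·J/r = 7.64×10^7 × 5.295×10^-8 / 0.0136 = 298.6 N·m.
ω = 2π·19.5 = 122.5 rad/s, so P_max = T_max·ω = 3.658×10^4 W.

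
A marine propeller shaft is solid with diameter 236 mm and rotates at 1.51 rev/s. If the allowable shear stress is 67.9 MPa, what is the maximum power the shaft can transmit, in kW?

J = πd⁴/32 = π(0.236)⁴/32 = 3.045×10^-4 m⁴.
T_max = τ_allow·J/r = 6.79×10^7 × 3.045×10^-4 / 0.118 = 175200 N·m.
ω = 2π·1.51 = 9.488 rad/s, so P_max = T_max·ω = 1.663×10^6 W.

1660 kW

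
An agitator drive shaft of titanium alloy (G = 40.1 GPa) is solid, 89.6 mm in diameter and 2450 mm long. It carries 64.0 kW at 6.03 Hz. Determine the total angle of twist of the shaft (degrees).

ω = 2π·6.03 = 37.89 rad/s, so T = P/ω = 64.0×10³ / 37.89 = 1689 N·m.
J = πd⁴/32 = π(0.0896)⁴/32 = 6.327×10^-6 m⁴.
θ = T·L/(G·J) = 1689 × 2.45 / (40.1×10⁹ × 6.327×10^-6) = 0.01631 rad.

0.935°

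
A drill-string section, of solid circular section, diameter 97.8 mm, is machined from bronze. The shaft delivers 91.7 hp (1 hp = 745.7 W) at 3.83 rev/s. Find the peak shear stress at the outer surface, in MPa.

ω = 2π·3.83 = 24.06 rad/s, so T = P/ω = 91.7×745.7 / 24.06 = 2842 N·m.
J = πd⁴/32 = π(0.0978)⁴/32 = 8.982×10^-6 m⁴.
τ_max = T·r/J = 2842 × 0.0489 / 8.982×10^-6 = 1.547×10^7 Pa.

15.5 MPa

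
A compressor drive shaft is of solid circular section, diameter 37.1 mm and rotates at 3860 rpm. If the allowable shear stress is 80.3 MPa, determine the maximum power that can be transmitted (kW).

325 kW

J = πd⁴/32 = π(0.0371)⁴/32 = 1.860×10^-7 m⁴.
T_max = τ_allow·J/r = 8.03×10^7 × 1.860×10^-7 / 0.0186 = 805.1 N·m.
ω = 2π·3860/60 = 404.2 rad/s, so P_max = T_max·ω = 3.254×10^5 W.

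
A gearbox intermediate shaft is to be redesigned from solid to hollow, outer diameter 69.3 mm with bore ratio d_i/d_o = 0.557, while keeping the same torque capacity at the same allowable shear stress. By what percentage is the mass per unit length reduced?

26.2 %

Equal τ_max and T ⇒ the solid shaft needs d_s³ = d_o³(1−k⁴), so d_s = 69.3·(1−0.557⁴)^(1/3) = 67.00 mm.
Area ratio A_h/A_s = d_o²(1−k²)/d_s² = (1−k²)/(1−k⁴)^(2/3) = 0.7379.
Mass saving = 1 − 0.7379 = 26.2 %.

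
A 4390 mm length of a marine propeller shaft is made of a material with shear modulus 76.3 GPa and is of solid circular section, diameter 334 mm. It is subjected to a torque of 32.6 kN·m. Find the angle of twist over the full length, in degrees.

0.0880°

J = πd⁴/32 = π(0.334)⁴/32 = 1.222×10^-3 m⁴.
θ = T·L/(G·J) = 32600 × 4.39 / (76.3×10⁹ × 1.222×10^-3) = 1.535×10^-3 rad.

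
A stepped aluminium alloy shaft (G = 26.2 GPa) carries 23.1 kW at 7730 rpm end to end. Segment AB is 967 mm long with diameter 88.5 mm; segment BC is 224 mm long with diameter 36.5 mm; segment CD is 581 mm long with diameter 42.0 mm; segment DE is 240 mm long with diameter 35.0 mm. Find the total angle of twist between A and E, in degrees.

0.311°

ω = 2π·7730/60 = 809.5 rad/s, so T = P/ω = 23.1×10³ / 809.5 = 28.54 N·m.
J_AB = π(0.0885)⁴/32 = 6.02×10^-6 m⁴; J_BC = π(0.0365)⁴/32 = 1.74×10^-7 m⁴; J_CD = π(0.0420)⁴/32 = 3.05×10^-7 m⁴; J_DE = π(0.0350)⁴/32 = 1.47×10^-7 m⁴.
θ = (T/G)·Σ L_i/J_i = (28.54/26.2×10⁹)·(0.967/6.02×10^-6 + 0.224/1.74×10^-7 + 0.581/3.05×10^-7 + 0.240/1.47×10^-7) = 5.421×10^-3 rad.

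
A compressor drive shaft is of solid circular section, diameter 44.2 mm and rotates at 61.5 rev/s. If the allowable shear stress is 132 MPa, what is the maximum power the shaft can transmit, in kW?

865 kW

J = πd⁴/32 = π(0.0442)⁴/32 = 3.747×10^-7 m⁴.
T_max = τ_allow·J/r = 1.32×10^8 × 3.747×10^-7 / 0.0221 = 2238 N·m.
ω = 2π·61.5 = 386.4 rad/s, so P_max = T_max·ω = 8.648×10^5 W.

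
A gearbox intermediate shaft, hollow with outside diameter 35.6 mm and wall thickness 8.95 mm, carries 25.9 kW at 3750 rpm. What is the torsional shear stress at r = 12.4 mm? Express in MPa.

ω = 2π·3750/60 = 392.7 rad/s, so T = P/ω = 25.9×10³ / 392.7 = 65.95 N·m.
J = π(d_o⁴ − d_i⁴)/32 = π(0.0356⁴ − 0.0177⁴)/32 = 1.481×10^-7 m⁴.
Shear stress varies linearly with radius: τ = T·r/J = 65.95 × 0.0124 / 1.481×10^-7 = 5.524×10^6 Pa.

5.52 MPa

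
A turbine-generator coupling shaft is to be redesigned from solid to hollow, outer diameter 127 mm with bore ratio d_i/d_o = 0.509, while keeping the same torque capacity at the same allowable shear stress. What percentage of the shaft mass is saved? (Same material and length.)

22.4 %

Equal τ_max and T ⇒ the solid shaft needs d_s³ = d_o³(1−k⁴), so d_s = 127·(1−0.509⁴)^(1/3) = 124.1 mm.
Area ratio A_h/A_s = d_o²(1−k²)/d_s² = (1−k²)/(1−k⁴)^(2/3) = 0.7760.
Mass saving = 1 − 0.7760 = 22.4 %.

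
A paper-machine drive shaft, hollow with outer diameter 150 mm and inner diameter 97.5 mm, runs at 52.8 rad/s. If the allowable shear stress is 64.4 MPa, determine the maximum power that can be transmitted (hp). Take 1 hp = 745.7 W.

2480 hp

J = π(d_o⁴ − d_i⁴)/32 = π(0.150⁴ − 0.0975⁴)/32 = 4.083×10^-5 m⁴.
T_max = τ_allow·J/r = 6.44×10^7 × 4.083×10^-5 / 0.0750 = 35060 N·m.
ω = 52.8 rad/s, so P_max = T_max·ω = 1.851×10^6 W.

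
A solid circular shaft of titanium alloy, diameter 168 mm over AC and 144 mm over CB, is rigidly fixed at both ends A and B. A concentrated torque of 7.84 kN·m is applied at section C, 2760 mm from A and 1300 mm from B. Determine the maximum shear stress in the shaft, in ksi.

Compatibility: T_A·a/J_AC = T_B·b/J_CB with T_A + T_B = T₀.
J_AC = 7.82×10^-5 m⁴, J_CB = 4.22×10^-5 m⁴, so T_A = T₀·(J_AC/a)/((J_AC/a)+(J_CB/b)) = 3653 N·m, T_B = 4187 N·m.
τ in each portion: τ_AC = 3.92×10^6 Pa, τ_CB = 7.14×10^6 Pa; maximum is in CB.
τ_max = T_CB·r/J = 4187·0.0720/4.22×10^-5 = 7.141×10^6 Pa.

1.04 ksi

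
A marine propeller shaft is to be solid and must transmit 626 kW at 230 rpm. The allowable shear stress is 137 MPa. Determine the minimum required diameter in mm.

ω = 2π·230/60 = 24.09 rad/s, so T = P/ω = 626×10³ / 24.09 = 25990 N·m.
For a solid shaft τ_max = 16T/(πd³), so d = (16T/(π τ_allow))^(1/3) = (16·25990/(π·1.37×10^8))^(1/3) = 0.09886 m.

98.9 mm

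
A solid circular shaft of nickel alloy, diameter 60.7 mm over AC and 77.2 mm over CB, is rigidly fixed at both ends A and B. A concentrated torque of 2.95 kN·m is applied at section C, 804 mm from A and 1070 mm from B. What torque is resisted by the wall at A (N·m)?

995 N·m

Compatibility: T_A·a/J_AC = T_B·b/J_CB with T_A + T_B = T₀.
J_AC = 1.33×10^-6 m⁴, J_CB = 3.49×10^-6 m⁴, so T_A = T₀·(J_AC/a)/((J_AC/a)+(J_CB/b)) = 994.6 N·m, T_B = 1955 N·m.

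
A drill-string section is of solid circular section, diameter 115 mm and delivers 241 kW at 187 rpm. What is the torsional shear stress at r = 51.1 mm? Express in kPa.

36600 kPa

ω = 2π·187/60 = 19.58 rad/s, so T = P/ω = 241×10³ / 19.58 = 12310 N·m.
J = πd⁴/32 = π(0.115)⁴/32 = 1.717×10^-5 m⁴.
Shear stress varies linearly with radius: τ = T·r/J = 12310 × 0.0511 / 1.717×10^-5 = 3.662×10^7 Pa.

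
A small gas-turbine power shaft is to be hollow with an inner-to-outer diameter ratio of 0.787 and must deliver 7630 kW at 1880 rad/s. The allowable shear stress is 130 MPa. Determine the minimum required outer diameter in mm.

ω = 1880 rad/s, so T = P/ω = 7630×10³ / 1880 = 4059 N·m.
For a hollow shaft with d_i/d_o = 0.787: τ_max = 16T/(π d_o³ (1−k⁴)), so d_o = [16T/(π τ_allow (1−k⁴))]^(1/3) = [16·4059/(π·1.30×10^8·0.6164)]^(1/3) = 0.06366 m.

63.7 mm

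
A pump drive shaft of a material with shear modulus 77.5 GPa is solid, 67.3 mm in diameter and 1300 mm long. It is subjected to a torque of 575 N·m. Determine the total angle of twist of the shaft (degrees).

J = πd⁴/32 = π(0.0673)⁴/32 = 2.014×10^-6 m⁴.
θ = T·L/(G·J) = 575.0 × 1.30 / (77.5×10⁹ × 2.014×10^-6) = 4.789×10^-3 rad.

0.274°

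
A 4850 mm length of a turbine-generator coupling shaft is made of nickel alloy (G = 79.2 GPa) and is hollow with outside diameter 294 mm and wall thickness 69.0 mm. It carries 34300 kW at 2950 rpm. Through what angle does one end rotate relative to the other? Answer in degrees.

ω = 2π·2950/60 = 308.9 rad/s, so T = P/ω = 34300×10³ / 308.9 = 111000 N·m.
J = π(d_o⁴ − d_i⁴)/32 = π(0.294⁴ − 0.156⁴)/32 = 6.753×10^-4 m⁴.
θ = T·L/(G·J) = 111000 × 4.85 / (79.2×10⁹ × 6.753×10^-4) = 0.01007 rad.

0.577°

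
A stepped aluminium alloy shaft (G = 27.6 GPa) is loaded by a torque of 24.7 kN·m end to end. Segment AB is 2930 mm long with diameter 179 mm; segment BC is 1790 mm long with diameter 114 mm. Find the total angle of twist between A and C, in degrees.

J_AB = π(0.179)⁴/32 = 1.01×10^-4 m⁴; J_BC = π(0.114)⁴/32 = 1.66×10^-5 m⁴.
θ = (T/G)·Σ L_i/J_i = (24700/27.6×10⁹)·(2.93/1.01×10^-4 + 1.79/1.66×10^-5) = 0.1226 rad.

7.03°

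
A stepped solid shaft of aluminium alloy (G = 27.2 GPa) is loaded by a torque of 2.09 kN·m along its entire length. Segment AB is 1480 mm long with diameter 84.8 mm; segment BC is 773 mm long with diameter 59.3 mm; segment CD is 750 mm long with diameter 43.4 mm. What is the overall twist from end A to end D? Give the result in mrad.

237 mrad

J_AB = π(0.0848)⁴/32 = 5.08×10^-6 m⁴; J_BC = π(0.0593)⁴/32 = 1.21×10^-6 m⁴; J_CD = π(0.0434)⁴/32 = 3.48×10^-7 m⁴.
θ = (T/G)·Σ L_i/J_i = (2090/27.2×10⁹)·(1.48/5.08×10^-6 + 0.773/1.21×10^-6 + 0.750/3.48×10^-7) = 0.2368 rad.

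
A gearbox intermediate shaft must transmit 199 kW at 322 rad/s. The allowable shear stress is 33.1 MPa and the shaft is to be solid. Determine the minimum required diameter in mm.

45.6 mm

ω = 322 rad/s, so T = P/ω = 199×10³ / 322.0 = 618.0 N·m.
For a solid shaft τ_max = 16T/(πd³), so d = (16T/(π τ_allow))^(1/3) = (16·618.0/(π·3.31×10^7))^(1/3) = 0.04564 m.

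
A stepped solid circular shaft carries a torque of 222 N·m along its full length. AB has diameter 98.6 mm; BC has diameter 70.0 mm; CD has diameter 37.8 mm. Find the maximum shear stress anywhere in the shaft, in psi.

Under the same torque, τ_max = 16T/(πd³) is largest where d is smallest — segment CD (d = 37.8 mm).
τ_max = 16·222.0/(π·(0.0378)³) = 2.093×10^7 Pa.

3040 psi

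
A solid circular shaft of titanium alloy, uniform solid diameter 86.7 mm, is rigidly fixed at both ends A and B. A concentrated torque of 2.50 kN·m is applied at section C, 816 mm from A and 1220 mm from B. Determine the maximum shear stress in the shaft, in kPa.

With uniform GJ and both ends fixed, compatibility θ_AC = θ_CB gives T_A·a = T_B·b, together with T_A + T_B = T₀.
T_A = T₀·b/(a+b) = 2500·1220/2036 = 1498 N·m; T_B = 1002 N·m.
τ in each portion: τ_AC = 1.17×10^7 Pa, τ_CB = 7.83×10^6 Pa; maximum is in AC.
τ_max = T_AC·r/J = 1498·0.0433/5.55×10^-6 = 1.171×10^7 Pa.

11700 kPa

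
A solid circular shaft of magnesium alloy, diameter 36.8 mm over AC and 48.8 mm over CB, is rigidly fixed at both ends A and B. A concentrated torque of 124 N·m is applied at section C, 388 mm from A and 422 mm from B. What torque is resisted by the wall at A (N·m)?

32.3 N·m

Compatibility: T_A·a/J_AC = T_B·b/J_CB with T_A + T_B = T₀.
J_AC = 1.80×10^-7 m⁴, J_CB = 5.57×10^-7 m⁴, so T_A = T₀·(J_AC/a)/((J_AC/a)+(J_CB/b)) = 32.26 N·m, T_B = 91.74 N·m.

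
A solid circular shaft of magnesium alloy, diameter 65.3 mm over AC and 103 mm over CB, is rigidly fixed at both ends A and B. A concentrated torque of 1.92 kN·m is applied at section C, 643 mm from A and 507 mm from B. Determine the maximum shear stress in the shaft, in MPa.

7.94 MPa

Compatibility: T_A·a/J_AC = T_B·b/J_CB with T_A + T_B = T₀.
J_AC = 1.79×10^-6 m⁴, J_CB = 1.10×10^-5 m⁴, so T_A = T₀·(J_AC/a)/((J_AC/a)+(J_CB/b)) = 216.9 N·m, T_B = 1703 N·m.
τ in each portion: τ_AC = 3.97×10^6 Pa, τ_CB = 7.94×10^6 Pa; maximum is in CB.
τ_max = T_CB·r/J = 1703·0.0515/1.10×10^-5 = 7.938×10^6 Pa.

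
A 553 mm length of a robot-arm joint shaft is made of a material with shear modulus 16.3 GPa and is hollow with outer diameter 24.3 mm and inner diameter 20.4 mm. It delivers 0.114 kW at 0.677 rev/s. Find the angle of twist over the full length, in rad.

0.0528 rad

ω = 2π·0.677 = 4.254 rad/s, so T = P/ω = 0.114×10³ / 4.254 = 26.80 N·m.
J = π(d_o⁴ − d_i⁴)/32 = π(0.0243⁴ − 0.0204⁴)/32 = 1.723×10^-8 m⁴.
θ = T·L/(G·J) = 26.80 × 0.553 / (16.3×10⁹ × 1.723×10^-8) = 0.05277 rad.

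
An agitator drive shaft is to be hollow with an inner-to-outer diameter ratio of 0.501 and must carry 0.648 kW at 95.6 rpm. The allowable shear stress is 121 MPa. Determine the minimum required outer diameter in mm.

14.3 mm

ω = 2π·95.6/60 = 10.01 rad/s, so T = P/ω = 0.648×10³ / 10.01 = 64.73 N·m.
For a hollow shaft with d_i/d_o = 0.501: τ_max = 16T/(π d_o³ (1−k⁴)), so d_o = [16T/(π τ_allow (1−k⁴))]^(1/3) = [16·64.73/(π·1.21×10^8·0.9370)]^(1/3) = 0.01427 m.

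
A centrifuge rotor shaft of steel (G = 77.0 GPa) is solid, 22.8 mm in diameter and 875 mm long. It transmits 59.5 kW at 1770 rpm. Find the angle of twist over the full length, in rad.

0.137 rad

ω = 2π·1770/60 = 185.4 rad/s, so T = P/ω = 59.5×10³ / 185.4 = 321.0 N·m.
J = πd⁴/32 = π(0.0228)⁴/32 = 2.653×10^-8 m⁴.
θ = T·L/(G·J) = 321.0 × 0.875 / (77.0×10⁹ × 2.653×10^-8) = 0.1375 rad.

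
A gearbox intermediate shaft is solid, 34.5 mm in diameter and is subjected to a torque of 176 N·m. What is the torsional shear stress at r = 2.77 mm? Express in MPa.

3.51 MPa

J = πd⁴/32 = π(0.0345)⁴/32 = 1.391×10^-7 m⁴.
Shear stress varies linearly with radius: τ = T·r/J = 176.0 × 0.00277 / 1.391×10^-7 = 3.505×10^6 Pa.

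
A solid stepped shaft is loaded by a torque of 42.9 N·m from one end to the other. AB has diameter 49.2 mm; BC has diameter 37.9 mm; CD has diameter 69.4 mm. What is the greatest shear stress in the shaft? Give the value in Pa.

4.01e6 Pa

Under the same torque, τ_max = 16T/(πd³) is largest where d is smallest — segment BC (d = 37.9 mm).
τ_max = 16·42.90/(π·(0.0379)³) = 4.013×10^6 Pa.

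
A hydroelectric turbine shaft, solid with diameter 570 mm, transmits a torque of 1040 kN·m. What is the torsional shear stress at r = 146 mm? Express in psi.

J = πd⁴/32 = π(0.570)⁴/32 = 0.01036 m⁴.
Shear stress varies linearly with radius: τ = T·r/J = 1.040e6 × 0.146 / 0.01036 = 1.465×10^7 Pa.

2130 psi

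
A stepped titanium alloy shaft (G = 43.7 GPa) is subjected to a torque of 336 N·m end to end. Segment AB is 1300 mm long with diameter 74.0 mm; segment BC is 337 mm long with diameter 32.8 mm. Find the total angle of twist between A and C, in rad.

0.0262 rad

J_AB = π(0.0740)⁴/32 = 2.94×10^-6 m⁴; J_BC = π(0.0328)⁴/32 = 1.14×10^-7 m⁴.
θ = (T/G)·Σ L_i/J_i = (336.0/43.7×10⁹)·(1.30/2.94×10^-6 + 0.337/1.14×10^-7) = 0.02620 rad.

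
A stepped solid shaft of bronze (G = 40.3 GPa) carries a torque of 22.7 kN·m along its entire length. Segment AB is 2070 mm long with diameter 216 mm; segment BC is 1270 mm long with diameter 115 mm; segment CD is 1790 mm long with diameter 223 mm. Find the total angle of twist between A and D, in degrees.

J_AB = π(0.216)⁴/32 = 2.14×10^-4 m⁴; J_BC = π(0.115)⁴/32 = 1.72×10^-5 m⁴; J_CD = π(0.223)⁴/32 = 2.43×10^-4 m⁴.
θ = (T/G)·Σ L_i/J_i = (22700/40.3×10⁹)·(2.07/2.14×10^-4 + 1.27/1.72×10^-5 + 1.79/2.43×10^-4) = 0.05127 rad.

2.94°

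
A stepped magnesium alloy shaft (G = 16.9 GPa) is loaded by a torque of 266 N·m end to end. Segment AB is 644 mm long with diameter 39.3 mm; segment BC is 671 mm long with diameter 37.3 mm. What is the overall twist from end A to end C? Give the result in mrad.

98.9 mrad

J_AB = π(0.0393)⁴/32 = 2.34×10^-7 m⁴; J_BC = π(0.0373)⁴/32 = 1.90×10^-7 m⁴.
θ = (T/G)·Σ L_i/J_i = (266.0/16.9×10⁹)·(0.644/2.34×10^-7 + 0.671/1.90×10^-7) = 0.09886 rad.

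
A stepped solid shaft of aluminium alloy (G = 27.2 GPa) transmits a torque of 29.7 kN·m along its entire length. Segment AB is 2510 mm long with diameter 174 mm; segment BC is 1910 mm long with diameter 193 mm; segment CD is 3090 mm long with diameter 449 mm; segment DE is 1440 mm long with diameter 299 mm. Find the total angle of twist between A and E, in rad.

0.0486 rad

J_AB = π(0.174)⁴/32 = 9.00×10^-5 m⁴; J_BC = π(0.193)⁴/32 = 1.36×10^-4 m⁴; J_CD = π(0.449)⁴/32 = 3.99×10^-3 m⁴; J_DE = π(0.299)⁴/32 = 7.85×10^-4 m⁴.
θ = (T/G)·Σ L_i/J_i = (29700/27.2×10⁹)·(2.51/9.00×10^-5 + 1.91/1.36×10^-4 + 3.09/3.99×10^-3 + 1.44/7.85×10^-4) = 0.04862 rad.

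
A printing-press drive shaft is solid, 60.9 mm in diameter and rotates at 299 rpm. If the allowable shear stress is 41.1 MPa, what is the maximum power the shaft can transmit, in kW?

J = πd⁴/32 = π(0.0609)⁴/32 = 1.350×10^-6 m⁴.
T_max = τ_allow·J/r = 4.11×10^7 × 1.350×10^-6 / 0.0304 = 1823 N·m.
ω = 2π·299/60 = 31.31 rad/s, so P_max = T_max·ω = 5.707×10^4 W.

57.1 kW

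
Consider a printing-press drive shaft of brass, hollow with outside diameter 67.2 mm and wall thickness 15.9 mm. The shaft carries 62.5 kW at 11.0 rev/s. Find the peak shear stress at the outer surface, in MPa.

ω = 2π·11.0 = 69.12 rad/s, so T = P/ω = 62.5×10³ / 69.12 = 904.3 N·m.
J = π(d_o⁴ − d_i⁴)/32 = π(0.0672⁴ − 0.0354⁴)/32 = 1.848×10^-6 m⁴.
τ_max = T·r/J = 904.3 × 0.0336 / 1.848×10^-6 = 1.644×10^7 Pa.

16.4 MPa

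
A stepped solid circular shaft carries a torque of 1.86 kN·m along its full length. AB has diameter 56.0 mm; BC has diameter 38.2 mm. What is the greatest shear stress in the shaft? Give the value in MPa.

Under the same torque, τ_max = 16T/(πd³) is largest where d is smallest — segment BC (d = 38.2 mm).
τ_max = 16·1860/(π·(0.0382)³) = 1.699×10^8 Pa.

170 MPa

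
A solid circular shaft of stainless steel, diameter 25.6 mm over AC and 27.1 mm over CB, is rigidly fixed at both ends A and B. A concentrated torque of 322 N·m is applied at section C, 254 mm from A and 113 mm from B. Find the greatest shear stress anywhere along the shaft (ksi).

Compatibility: T_A·a/J_AC = T_B·b/J_CB with T_A + T_B = T₀.
J_AC = 4.22×10^-8 m⁴, J_CB = 5.30×10^-8 m⁴, so T_A = T₀·(J_AC/a)/((J_AC/a)+(J_CB/b)) = 84.23 N·m, T_B = 237.8 N·m.
τ in each portion: τ_AC = 2.56×10^7 Pa, τ_CB = 6.08×10^7 Pa; maximum is in CB.
τ_max = T_CB·r/J = 237.8·0.0136/5.30×10^-8 = 6.084×10^7 Pa.

8.82 ksi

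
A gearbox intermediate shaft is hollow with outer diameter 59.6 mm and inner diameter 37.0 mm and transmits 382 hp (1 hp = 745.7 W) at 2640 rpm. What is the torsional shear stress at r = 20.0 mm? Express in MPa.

19.5 MPa

ω = 2π·2640/60 = 276.5 rad/s, so T = P/ω = 382×745.7 / 276.5 = 1030 N·m.
J = π(d_o⁴ − d_i⁴)/32 = π(0.0596⁴ − 0.0370⁴)/32 = 1.055×10^-6 m⁴.
Shear stress varies linearly with radius: τ = T·r/J = 1030 × 0.0200 / 1.055×10^-6 = 1.954×10^7 Pa.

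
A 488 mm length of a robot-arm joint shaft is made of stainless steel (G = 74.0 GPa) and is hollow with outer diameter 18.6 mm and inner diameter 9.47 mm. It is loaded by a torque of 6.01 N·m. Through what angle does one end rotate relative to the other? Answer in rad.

J = π(d_o⁴ − d_i⁴)/32 = π(0.0186⁴ − 0.00947⁴)/32 = 1.096×10^-8 m⁴.
θ = T·L/(G·J) = 6.010 × 0.488 / (74.0×10⁹ × 1.096×10^-8) = 3.616×10^-3 rad.

0.00362 rad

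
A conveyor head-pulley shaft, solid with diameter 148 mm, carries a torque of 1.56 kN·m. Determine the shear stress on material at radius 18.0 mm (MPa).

J = πd⁴/32 = π(0.148)⁴/32 = 4.710×10^-5 m⁴.
Shear stress varies linearly with radius: τ = T·r/J = 1560 × 0.0180 / 4.710×10^-5 = 5.961×10^5 Pa.

0.596 MPa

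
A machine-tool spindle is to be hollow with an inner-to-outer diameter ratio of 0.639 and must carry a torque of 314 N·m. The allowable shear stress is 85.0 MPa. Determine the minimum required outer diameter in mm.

28.3 mm

For a hollow shaft with d_i/d_o = 0.639: τ_max = 16T/(π d_o³ (1−k⁴)), so d_o = [16T/(π τ_allow (1−k⁴))]^(1/3) = [16·314.0/(π·8.50×10^7·0.8333)]^(1/3) = 0.02826 m.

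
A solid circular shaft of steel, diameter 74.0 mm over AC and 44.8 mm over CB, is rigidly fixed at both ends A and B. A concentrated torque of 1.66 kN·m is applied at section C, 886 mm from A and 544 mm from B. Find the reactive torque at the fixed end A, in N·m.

Compatibility: T_A·a/J_AC = T_B·b/J_CB with T_A + T_B = T₀.
J_AC = 2.94×10^-6 m⁴, J_CB = 3.95×10^-7 m⁴, so T_A = T₀·(J_AC/a)/((J_AC/a)+(J_CB/b)) = 1362 N·m, T_B = 298.0 N·m.

1360 N·m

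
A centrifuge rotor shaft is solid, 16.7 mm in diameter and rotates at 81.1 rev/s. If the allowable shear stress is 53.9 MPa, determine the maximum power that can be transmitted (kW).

J = πd⁴/32 = π(0.0167)⁴/32 = 7.636×10^-9 m⁴.
T_max = τ_allow·J/r = 5.39×10^7 × 7.636×10^-9 / 0.00835 = 49.29 N·m.
ω = 2π·81.1 = 509.6 rad/s, so P_max = T_max·ω = 2.512×10^4 W.

25.1 kW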